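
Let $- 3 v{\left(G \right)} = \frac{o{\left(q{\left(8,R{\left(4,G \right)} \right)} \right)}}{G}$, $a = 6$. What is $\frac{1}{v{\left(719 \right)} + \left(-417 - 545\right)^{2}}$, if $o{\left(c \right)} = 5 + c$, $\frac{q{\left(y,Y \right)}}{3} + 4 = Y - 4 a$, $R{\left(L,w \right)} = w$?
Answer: $\frac{2157}{1996180630} \approx 1.0806 \cdot 10^{-6}$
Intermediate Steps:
$q{\left(y,Y \right)} = -84 + 3 Y$ ($q{\left(y,Y \right)} = -12 + 3 \left(Y - 24\right) = -12 + 3 \left(-24 + Y\right) = -12 + \left(-72 + 3 Y\right) = -84 + 3 Y$)
$v{\left(G \right)} = - \frac{-79 + 3 G}{3 G}$ ($v{\left(G \right)} = - \frac{\left(5 + \left(-84 + 3 G\right)\right) \frac{1}{G}}{3} = - \frac{\left(-79 + 3 G\right) \frac{1}{G}}{3} = - \frac{\frac{1}{G} \left(-79 + 3 G\right)}{3} = - \frac{-79 + 3 G}{3 G}$)
$\frac{1}{v{\left(719 \right)} + \left(-417 - 545\right)^{2}} = \frac{1}{\frac{\frac{79}{3} - 719}{719} + \left(-417 - 545\right)^{2}} = \frac{1}{\frac{\frac{79}{3} - 719}{719} + \left(-962\right)^{2}} = \frac{1}{\frac{1}{719} \left(- \frac{2078}{3}\right) + 925444} = \frac{1}{- \frac{2078}{2157} + 925444} = \frac{1}{\frac{1996180630}{2157}} = \frac{2157}{1996180630}$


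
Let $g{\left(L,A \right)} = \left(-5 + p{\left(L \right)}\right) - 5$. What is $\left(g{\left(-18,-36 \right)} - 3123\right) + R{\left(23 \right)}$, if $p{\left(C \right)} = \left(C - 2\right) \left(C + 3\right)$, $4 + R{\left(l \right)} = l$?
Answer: $-2814$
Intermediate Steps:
$R{\left(l \right)} = -4 + l$
$p{\left(C \right)} = \left(-2 + C\right) \left(3 + C\right)$
$g{\left(L,A \right)} = -16 + L + L^{2}$ ($g{\left(L,A \right)} = \left(-5 + \left(-6 + L + L^{2}\right)\right) - 5 = \left(-11 + L + L^{2}\right) - 5 = -16 + L + L^{2}$)
$\left(g{\left(-18,-36 \right)} - 3123\right) + R{\left(23 \right)} = \left(\left(-16 - 18 + \left(-18\right)^{2}\right) - 3123\right) + \left(-4 + 23\right) = \left(\left(-16 - 18 + 324\right) - 3123\right) + 19 = \left(290 - 3123\right) + 19 = -2833 + 19 = -2814$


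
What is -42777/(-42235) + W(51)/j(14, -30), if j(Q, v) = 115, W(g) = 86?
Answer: 1710313/971405 ≈ 1.7607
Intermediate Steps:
-42777/(-42235) + W(51)/j(14, -30) = -42777/(-42235) + 86/115 = -42777*(-1/42235) + 86*(1/115) = 42777/42235 + 86/115 = 1710313/971405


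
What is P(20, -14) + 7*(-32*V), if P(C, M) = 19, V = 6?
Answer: -1325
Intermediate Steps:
P(20, -14) + 7*(-32*V) = 19 + 7*(-32*6) = 19 + 7*(-192) = 19 - 1344 = -1325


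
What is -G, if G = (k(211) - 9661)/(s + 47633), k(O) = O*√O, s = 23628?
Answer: 9661/71261 - 211*√211/71261 ≈ 0.092562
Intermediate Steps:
k(O) = O^(3/2)
G = -9661/71261 + 211*√211/71261 (G = (211^(3/2) - 9661)/(23628 + 47633) = (211*√211 - 9661)/71261 = (-9661 + 211*√211)*(1/71261) = -9661/71261 + 211*√211/71261 ≈ -0.092562)
-G = -(-9661/71261 + 211*√211/71261) = 9661/71261 - 211*√211/71261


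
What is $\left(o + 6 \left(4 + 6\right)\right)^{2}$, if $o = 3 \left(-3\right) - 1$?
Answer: $2500$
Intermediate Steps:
$o = -10$ ($o = -9 - 1 = -10$)
$\left(o + 6 \left(4 + 6\right)\right)^{2} = \left(-10 + 6 \left(4 + 6\right)\right)^{2} = \left(-10 + 6 \cdot 10\right)^{2} = \left(-10 + 60\right)^{2} = 50^{2} = 2500$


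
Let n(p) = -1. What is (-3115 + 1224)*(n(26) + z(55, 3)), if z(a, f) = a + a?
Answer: -206119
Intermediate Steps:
z(a, f) = 2*a
(-3115 + 1224)*(n(26) + z(55, 3)) = (-3115 + 1224)*(-1 + 2*55) = -1891*(-1 + 110) = -1891*109 = -206119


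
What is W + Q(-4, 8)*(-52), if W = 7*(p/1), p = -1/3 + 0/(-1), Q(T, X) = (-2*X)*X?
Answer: 19961/3 ≈ 6653.7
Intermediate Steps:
Q(T, X) = -2*X**2
p = -1/3 (p = -1*1/3 + 0*(-1) = -1/3 + 0 = -1/3 ≈ -0.33333)
W = -7/3 (W = 7*(-1/3/1) = 7*(-1/3*1) = 7*(-1/3) = -7/3 ≈ -2.3333)
W + Q(-4, 8)*(-52) = -7/3 - 2*8**2*(-52) = -7/3 - 2*64*(-52) = -7/3 - 128*(-52) = -7/3 + 6656 = 19961/3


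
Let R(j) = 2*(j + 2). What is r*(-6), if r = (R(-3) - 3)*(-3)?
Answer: -90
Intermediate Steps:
R(j) = 4 + 2*j (R(j) = 2*(2 + j) = 4 + 2*j)
r = 15 (r = ((4 + 2*(-3)) - 3)*(-3) = ((4 - 6) - 3)*(-3) = (-2 - 3)*(-3) = -5*(-3) = 15)
r*(-6) = 15*(-6) = -90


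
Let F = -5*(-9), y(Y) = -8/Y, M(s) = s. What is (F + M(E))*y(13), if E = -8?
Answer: -296/13 ≈ -22.769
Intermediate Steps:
F = 45
(F + M(E))*y(13) = (45 - 8)*(-8/13) = 37*(-8*1/13) = 37*(-8/13) = -296/13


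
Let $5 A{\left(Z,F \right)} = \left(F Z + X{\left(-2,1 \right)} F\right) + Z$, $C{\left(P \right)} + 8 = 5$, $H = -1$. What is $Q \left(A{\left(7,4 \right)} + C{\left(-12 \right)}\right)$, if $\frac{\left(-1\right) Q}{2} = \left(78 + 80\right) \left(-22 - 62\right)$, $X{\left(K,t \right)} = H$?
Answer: $\frac{424704}{5} \approx 84941.0$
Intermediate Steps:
$X{\left(K,t \right)} = -1$
$C{\left(P \right)} = -3$ ($C{\left(P \right)} = -8 + 5 = -3$)
$A{\left(Z,F \right)} = - \frac{F}{5} + \frac{Z}{5} + \frac{F Z}{5}$ ($A{\left(Z,F \right)} = \frac{\left(F Z - F\right) + Z}{5} = \frac{\left(- F + F Z\right) + Z}{5} = \frac{Z - F + F Z}{5} = - \frac{F}{5} + \frac{Z}{5} + \frac{F Z}{5}$)
$Q = 26544$ ($Q = - 2 \left(78 + 80\right) \left(-22 - 62\right) = - 2 \cdot 158 \left(-84\right) = \left(-2\right) \left(-13272\right) = 26544$)
$Q \left(A{\left(7,4 \right)} + C{\left(-12 \right)}\right) = 26544 \left(\left(\left(- \frac{1}{5}\right) 4 + \frac{1}{5} \cdot 7 + \frac{1}{5} \cdot 4 \cdot 7\right) - 3\right) = 26544 \left(\left(- \frac{4}{5} + \frac{7}{5} + \frac{28}{5}\right) - 3\right) = 26544 \left(\frac{31}{5} - 3\right) = 26544 \cdot \frac{16}{5} = \frac{424704}{5}$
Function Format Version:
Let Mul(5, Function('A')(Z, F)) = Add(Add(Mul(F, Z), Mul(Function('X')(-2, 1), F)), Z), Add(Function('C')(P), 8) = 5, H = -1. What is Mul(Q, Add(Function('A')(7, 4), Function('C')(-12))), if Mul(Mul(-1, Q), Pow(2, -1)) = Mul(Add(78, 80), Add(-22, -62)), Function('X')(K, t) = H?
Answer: Rational(424704, 5) ≈ 84941.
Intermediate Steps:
Function('X')(K, t) = -1
Function('C')(P) = -3 (Function('C')(P) = Add(-8, 5) = -3)
Function('A')(Z, F) = Add(Mul(Rational(-1, 5), F), Mul(Rational(1, 5), Z), Mul(Rational(1, 5), F, Z)) (Function('A')(Z, F) = Mul(Rational(1, 5), Add(Add(Mul(F, Z), Mul(-1, F)), Z)) = Mul(Rational(1, 5), Add(Add(Mul(-1, F), Mul(F, Z)), Z)) = Mul(Rational(1, 5), Add(Z, Mul(-1, F), Mul(F, Z))) = Add(Mul(Rational(-1, 5), F), Mul(Rational(1, 5), Z), Mul(Rational(1, 5), F, Z)))
Q = 26544 (Q = Mul(-2, Mul(Add(78, 80), Add(-22, -62))) = Mul(-2, Mul(158, -84)) = Mul(-2, -13272) = 26544)
Mul(Q, Add(Function('A')(7, 4), Function('C')(-12))) = Mul(26544, Add(Add(Mul(Rational(-1, 5), 4), Mul(Rational(1, 5), 7), Mul(Rational(1, 5), 4, 7)), -3)) = Mul(26544, Add(Add(Rational(-4, 5), Rational(7, 5), Rational(28, 5)), -3)) = Mul(26544, Add(Rational(31, 5), -3)) = Mul(26544, Rational(16, 5)) = Rational(424704, 5)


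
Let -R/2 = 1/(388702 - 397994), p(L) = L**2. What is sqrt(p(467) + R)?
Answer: sqrt(4707519985770)/4646 ≈ 467.00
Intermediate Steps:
R = 1/4646 (R = -2/(388702 - 397994) = -2/(-9292) = -2*(-1/9292) = 1/4646 ≈ 0.00021524)
sqrt(p(467) + R) = sqrt(467**2 + 1/4646) = sqrt(218089 + 1/4646) = sqrt(1013241495/4646) = sqrt(4707519985770)/4646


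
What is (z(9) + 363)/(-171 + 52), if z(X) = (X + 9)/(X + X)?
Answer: -52/17 ≈ -3.0588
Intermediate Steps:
z(X) = (9 + X)/(2*X) (z(X) = (9 + X)/((2*X)) = (9 + X)*(1/(2*X)) = (9 + X)/(2*X))
(z(9) + 363)/(-171 + 52) = ((½)*(9 + 9)/9 + 363)/(-171 + 52) = ((½)*(⅑)*18 + 363)/(-119) = (1 + 363)*(-1/119) = 364*(-1/119) = -52/17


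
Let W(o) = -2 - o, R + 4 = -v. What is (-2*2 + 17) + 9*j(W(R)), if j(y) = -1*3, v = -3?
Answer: -14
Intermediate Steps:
R = -1 (R = -4 - 1*(-3) = -4 + 3 = -1)
j(y) = -3
(-2*2 + 17) + 9*j(W(R)) = (-2*2 + 17) + 9*(-3) = (-4 + 17) - 27 = 13 - 27 = -14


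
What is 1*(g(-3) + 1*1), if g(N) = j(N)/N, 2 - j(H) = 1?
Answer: ⅔ ≈ 0.66667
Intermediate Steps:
j(H) = 1 (j(H) = 2 - 1*1 = 2 - 1 = 1)
g(N) = 1/N
1*(g(-3) + 1*1) = 1*(1/(-3) + 1*1) = 1*(-⅓ + 1) = 1*(⅔) = ⅔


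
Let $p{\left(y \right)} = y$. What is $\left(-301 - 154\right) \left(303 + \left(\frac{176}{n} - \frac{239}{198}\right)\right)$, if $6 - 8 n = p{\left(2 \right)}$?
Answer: $- \frac{58900205}{198} \approx -2.9748 \cdot 10^{5}$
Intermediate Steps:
$n = \frac{1}{2}$ ($n = \frac{3}{4} - \frac{1}{4} = \frac{1}{2} \approx 0.5$)
$\left(-301 - 154\right) \left(303 + \left(\frac{176}{n} - \frac{239}{198}\right)\right) = \left(-301 - 154\right) \left(303 + \left(176 \frac{1}{\frac{1}{2}} - \frac{239}{198}\right)\right) = - 455 \left(303 + \left(176 \cdot 2 - \frac{239}{198}\right)\right) = - 455 \left(303 + \left(352 - \frac{239}{198}\right)\right) = - 455 \left(303 + \frac{69457}{198}\right) = \left(-455\right) \frac{129451}{198} = - \frac{58900205}{198}$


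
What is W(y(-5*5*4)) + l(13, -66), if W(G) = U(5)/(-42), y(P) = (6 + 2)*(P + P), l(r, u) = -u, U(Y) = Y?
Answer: 2767/42 ≈ 65.881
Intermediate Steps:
y(P) = 16*P (y(P) = 8*(2*P) = 16*P)
W(G) = -5/42 (W(G) = 5/(-42) = 5*(-1/42) = -5/42)
W(y(-5*5*4)) + l(13, -66) = -5/42 - 1*(-66) = -5/42 + 66 = 2767/42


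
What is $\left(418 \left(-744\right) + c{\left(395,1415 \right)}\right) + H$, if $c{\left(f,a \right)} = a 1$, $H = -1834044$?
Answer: $-2143621$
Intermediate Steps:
$c{\left(f,a \right)} = a$
$\left(418 \left(-744\right) + c{\left(395,1415 \right)}\right) + H = \left(418 \left(-744\right) + 1415\right) - 1834044 = \left(-310992 + 1415\right) - 1834044 = -309577 - 1834044 = -2143621$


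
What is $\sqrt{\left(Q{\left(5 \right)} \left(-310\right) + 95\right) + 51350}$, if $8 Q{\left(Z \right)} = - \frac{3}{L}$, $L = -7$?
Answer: $\frac{\sqrt{10079965}}{14} \approx 226.78$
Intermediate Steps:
$Q{\left(Z \right)} = \frac{3}{56}$ ($Q{\left(Z \right)} = \frac{\left(-3\right) \frac{1}{-7}}{8} = \frac{\left(-3\right) \left(- \frac{1}{7}\right)}{8} = \frac{1}{8} \cdot \frac{3}{7} = \frac{3}{56}$)
$\sqrt{\left(Q{\left(5 \right)} \left(-310\right) + 95\right) + 51350} = \sqrt{\left(\frac{3}{56} \left(-310\right) + 95\right) + 51350} = \sqrt{\left(- \frac{465}{28} + 95\right) + 51350} = \sqrt{\frac{2195}{28} + 51350} = \sqrt{\frac{1439995}{28}} = \frac{\sqrt{10079965}}{14}$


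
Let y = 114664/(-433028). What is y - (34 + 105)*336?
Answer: -5056063594/108257 ≈ -46704.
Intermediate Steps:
y = -28666/108257 (y = 114664*(-1/433028) = -28666/108257 ≈ -0.26480)
y - (34 + 105)*336 = -28666/108257 - (34 + 105)*336 = -28666/108257 - 139*336 = -28666/108257 - 1*46704 = -28666/108257 - 46704 = -5056063594/108257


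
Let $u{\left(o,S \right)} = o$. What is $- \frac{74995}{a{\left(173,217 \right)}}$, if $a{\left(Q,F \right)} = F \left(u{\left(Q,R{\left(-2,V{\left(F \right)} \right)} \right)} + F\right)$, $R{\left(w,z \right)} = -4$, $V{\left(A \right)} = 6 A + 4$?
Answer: $- \frac{14999}{16926} \approx -0.88615$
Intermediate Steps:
$V{\left(A \right)} = 4 + 6 A$
$a{\left(Q,F \right)} = F \left(F + Q\right)$ ($a{\left(Q,F \right)} = F \left(Q + F\right) = F \left(F + Q\right)$)
$- \frac{74995}{a{\left(173,217 \right)}} = - \frac{74995}{217 \left(217 + 173\right)} = - \frac{74995}{217 \cdot 390} = - \frac{74995}{84630} = \left(-74995\right) \frac{1}{84630} = - \frac{14999}{16926}$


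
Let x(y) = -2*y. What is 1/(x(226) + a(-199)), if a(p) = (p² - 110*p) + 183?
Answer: 1/61222 ≈ 1.6334e-5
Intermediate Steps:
a(p) = 183 + p² - 110*p
1/(x(226) + a(-199)) = 1/(-2*226 + (183 + (-199)² - 110*(-199))) = 1/(-452 + (183 + 39601 + 21890)) = 1/(-452 + 61674) = 1/61222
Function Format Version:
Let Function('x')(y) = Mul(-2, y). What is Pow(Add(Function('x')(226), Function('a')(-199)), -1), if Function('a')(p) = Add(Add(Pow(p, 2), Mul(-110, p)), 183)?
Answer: Rational(1, 61222) ≈ 1.6334e-5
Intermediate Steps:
Function('a')(p) = Add(183, Pow(p, 2), Mul(-110, p))
Pow(Add(Function('x')(226), Function('a')(-199)), -1) = Pow(Add(Mul(-2, 226), Add(183, Pow(-199, 2), Mul(-110, -199))), -1) = Pow(Add(-452, Add(183, 39601, 21890)), -1) = Pow(Add(-452, 61674), -1) = Pow(61222, -1) = Rational(1, 61222)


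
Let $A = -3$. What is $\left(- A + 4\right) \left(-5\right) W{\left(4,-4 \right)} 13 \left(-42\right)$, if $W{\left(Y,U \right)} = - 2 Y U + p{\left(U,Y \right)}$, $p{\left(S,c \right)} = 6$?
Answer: $726180$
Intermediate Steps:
$W{\left(Y,U \right)} = 6 - 2 U Y$ ($W{\left(Y,U \right)} = - 2 Y U + 6 = - 2 U Y + 6 = 6 - 2 U Y$)
$\left(- A + 4\right) \left(-5\right) W{\left(4,-4 \right)} 13 \left(-42\right) = \left(\left(-1\right) \left(-3\right) + 4\right) \left(-5\right) \left(6 - \left(-8\right) 4\right) 13 \left(-42\right) = \left(3 + 4\right) \left(-5\right) \left(6 + 32\right) 13 \left(-42\right) = 7 \left(-5\right) 38 \cdot 13 \left(-42\right) = \left(-35\right) 494 \left(-42\right) = \left(-17290\right) \left(-42\right) = 726180$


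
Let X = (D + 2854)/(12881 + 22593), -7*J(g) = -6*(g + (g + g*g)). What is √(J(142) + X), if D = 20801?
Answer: √1080779187959646/248318 ≈ 132.39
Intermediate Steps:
J(g) = 6*g²/7 + 12*g/7 (J(g) = -(-6)*(g + (g + g*g))/7 = -(-6)*(g + (g + g²))/7 = -(-6)*(g² + 2*g)/7 = -(-12*g - 6*g²)/7 = 6*g²/7 + 12*g/7)
X = 23655/35474 (X = (20801 + 2854)/(12881 + 22593) = 23655/35474 ≈ 0.66683)
√(J(142) + X) = √((6/7)*142*(2 + 142) + 23655/35474) = √((6/7)*142*144 + 23655/35474) = √(122688/7 + 23655/35474) = √(4352399697/248318) = √1080779187959646/248318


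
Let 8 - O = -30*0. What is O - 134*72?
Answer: -9640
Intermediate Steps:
O = 8 (O = 8 - (-30)*0 = 8 - 1*0 = 8 + 0 = 8)
O - 134*72 = 8 - 134*72 = 8 - 9648 = -9640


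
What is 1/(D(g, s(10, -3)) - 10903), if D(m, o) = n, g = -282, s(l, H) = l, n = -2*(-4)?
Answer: -1/10895 ≈ -9.1785e-5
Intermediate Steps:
n = 8
D(m, o) = 8
1/(D(g, s(10, -3)) - 10903) = 1/(8 - 10903) = 1/(-10895) = -1/10895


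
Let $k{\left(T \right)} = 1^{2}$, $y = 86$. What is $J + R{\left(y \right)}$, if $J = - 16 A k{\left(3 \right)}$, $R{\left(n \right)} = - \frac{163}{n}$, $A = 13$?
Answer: $- \frac{18051}{86} \approx -209.9$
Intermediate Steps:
$k{\left(T \right)} = 1$
$J = -208$ ($J = \left(-16\right) 13 \cdot 1 = \left(-208\right) 1 = -208$)
$J + R{\left(y \right)} = -208 - \frac{163}{86} = - \frac{18051}{86}$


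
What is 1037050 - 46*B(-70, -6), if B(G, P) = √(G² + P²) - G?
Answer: 1033830 - 92*√1234 ≈ 1.0306e+6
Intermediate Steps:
1037050 - 46*B(-70, -6) = 1037050 - 46*(√((-70)² + (-6)²) - 1*(-70)) = 1037050 - 46*(√(4900 + 36) + 70) = 1037050 - 46*(√4936 + 70) = 1037050 - 46*(2*√1234 + 70) = 1037050 - 46*(70 + 2*√1234) = 1037050 - (3220 + 92*√1234) = 1037050 + (-3220 - 92*√1234) = 1033830 - 92*√1234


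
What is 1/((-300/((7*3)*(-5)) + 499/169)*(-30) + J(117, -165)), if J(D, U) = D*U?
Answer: -1183/23044005 ≈ -5.1337e-5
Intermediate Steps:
1/((-300/((7*3)*(-5)) + 499/169)*(-30) + J(117, -165)) = 1/((-300/((7*3)*(-5)) + 499/169)*(-30) + 117*(-165)) = 1/((-300/(21*(-5)) + 499*(1/169))*(-30) - 19305) = 1/((-300/(-105) + 499/169)*(-30) - 19305) = 1/((-300*(-1/105) + 499/169)*(-30) - 19305) = 1/((20/7 + 499/169)*(-30) - 19305) = 1/((6873/1183)*(-30) - 19305) = 1/(-206190/1183 - 19305) = 1/(-23044005/1183) = -1183/23044005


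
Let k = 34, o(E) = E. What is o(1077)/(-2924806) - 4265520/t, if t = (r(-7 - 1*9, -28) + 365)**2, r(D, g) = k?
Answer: -594094759457/22172954286 ≈ -26.794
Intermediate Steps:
r(D, g) = 34
t = 159201 (t = (34 + 365)**2 = 399**2 = 159201)
o(1077)/(-2924806) - 4265520/t = 1077/(-2924806) - 4265520/159201 = 1077*(-1/2924806) - 4265520*1/159201 = -1077/2924806 - 203120/7581 = -594094759457/22172954286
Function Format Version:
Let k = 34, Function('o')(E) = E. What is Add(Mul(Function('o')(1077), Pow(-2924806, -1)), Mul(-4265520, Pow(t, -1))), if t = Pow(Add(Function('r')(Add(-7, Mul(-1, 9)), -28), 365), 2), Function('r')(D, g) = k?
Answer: Rational(-594094759457, 22172954286) ≈ -26.794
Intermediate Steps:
Function('r')(D, g) = 34
t = 159201 (t = Pow(Add(34, 365), 2) = Pow(399, 2) = 159201)
Add(Mul(Function('o')(1077), Pow(-2924806, -1)), Mul(-4265520, Pow(t, -1))) = Add(Mul(1077, Pow(-2924806, -1)), Mul(-4265520, Pow(159201, -1))) = Add(Mul(1077, Rational(-1, 2924806)), Mul(-4265520, Rational(1, 159201))) = Add(Rational(-1077, 2924806), Rational(-203120, 7581)) = Rational(-594094759457, 22172954286)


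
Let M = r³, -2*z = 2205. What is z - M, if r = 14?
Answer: -7693/2 ≈ -3846.5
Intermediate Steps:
z = -2205/2 (z = -½*2205 = -2205/2 ≈ -1102.5)
M = 2744 (M = 14³ = 2744)
z - M = -2205/2 - 1*2744 = -2205/2 - 2744 = -7693/2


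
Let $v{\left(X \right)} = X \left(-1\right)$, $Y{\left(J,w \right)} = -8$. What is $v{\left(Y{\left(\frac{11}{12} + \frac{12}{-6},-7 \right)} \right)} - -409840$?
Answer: $409848$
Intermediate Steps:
$v{\left(X \right)} = - X$
$v{\left(Y{\left(\frac{11}{12} + \frac{12}{-6},-7 \right)} \right)} - -409840 = \left(-1\right) \left(-8\right) - -409840 = 8 + 409840 = 409848$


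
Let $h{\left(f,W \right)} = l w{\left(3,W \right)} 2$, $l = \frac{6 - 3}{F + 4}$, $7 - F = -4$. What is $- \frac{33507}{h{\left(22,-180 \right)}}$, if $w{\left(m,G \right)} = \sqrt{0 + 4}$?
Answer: $- \frac{167535}{4} \approx -41884.0$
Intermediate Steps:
$F = 11$ ($F = 7 - -4 = 7 + 4 = 11$)
$w{\left(m,G \right)} = 2$ ($w{\left(m,G \right)} = \sqrt{4} = 2$)
$l = \frac{1}{5}$ ($l = \frac{6 - 3}{11 + 4} = \frac{3}{15} = 3 \cdot \frac{1}{15} = \frac{1}{5} \approx 0.2$)
$h{\left(f,W \right)} = \frac{4}{5}$ ($h{\left(f,W \right)} = \frac{1}{5} \cdot 2 \cdot 2 = \frac{2}{5} \cdot 2 = \frac{4}{5}$)
$- \frac{33507}{h{\left(22,-180 \right)}} = - \frac{33507}{\frac{4}{5}} = \left(-33507\right) \frac{5}{4} = - \frac{167535}{4}$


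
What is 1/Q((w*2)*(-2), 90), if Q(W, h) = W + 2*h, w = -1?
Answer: 1/184 ≈ 0.0054348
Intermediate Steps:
1/Q((w*2)*(-2), 90) = 1/(-1*2*(-2) + 2*90) = 1/(-2*(-2) + 180) = 1/(4 + 180) = 1/184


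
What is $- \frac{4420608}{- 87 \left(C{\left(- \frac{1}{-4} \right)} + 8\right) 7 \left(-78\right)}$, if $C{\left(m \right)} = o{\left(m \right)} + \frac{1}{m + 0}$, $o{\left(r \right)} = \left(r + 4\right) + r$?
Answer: $- \frac{1473536}{261261} \approx -5.6401$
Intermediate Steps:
$o{\left(r \right)} = 4 + 2 r$ ($o{\left(r \right)} = \left(4 + r\right) + r = 4 + 2 r$)
$C{\left(m \right)} = 4 + \frac{1}{m} + 2 m$ ($C{\left(m \right)} = \left(4 + 2 m\right) + \frac{1}{m + 0} = \left(4 + 2 m\right) + \frac{1}{m} = 4 + \frac{1}{m} + 2 m$)
$- \frac{4420608}{- 87 \left(C{\left(- \frac{1}{-4} \right)} + 8\right) 7 \left(-78\right)} = - \frac{4420608}{- 87 \left(\left(4 + \frac{1}{\left(-1\right) \frac{1}{-4}} + 2 \left(- \frac{1}{-4}\right)\right) + 8\right) 7 \left(-78\right)} = - \frac{4420608}{- 87 \left(\left(4 + \frac{1}{\left(-1\right) \left(- \frac{1}{4}\right)} + 2 \left(\left(-1\right) \left(- \frac{1}{4}\right)\right)\right) + 8\right) 7 \left(-78\right)} = - \frac{4420608}{- 87 \left(\left(4 + \frac{1}{\frac{1}{4}} + 2 \cdot \frac{1}{4}\right) + 8\right) 7 \left(-78\right)} = - \frac{4420608}{- 87 \left(\left(4 + 4 + \frac{1}{2}\right) + 8\right) 7 \left(-78\right)} = - \frac{4420608}{- 87 \left(\frac{17}{2} + 8\right) 7 \left(-78\right)} = - \frac{4420608}{- 87 \cdot \frac{33}{2} \cdot 7 \left(-78\right)} = - \frac{4420608}{\left(-87\right) \frac{231}{2} \left(-78\right)} = - \frac{4420608}{\left(- \frac{20097}{2}\right) \left(-78\right)} = - \frac{4420608}{783783} = \left(-4420608\right) \frac{1}{783783} = - \frac{1473536}{261261}$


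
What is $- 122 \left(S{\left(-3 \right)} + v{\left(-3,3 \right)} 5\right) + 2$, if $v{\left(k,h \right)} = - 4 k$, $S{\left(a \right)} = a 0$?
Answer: $-7318$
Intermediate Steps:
$S{\left(a \right)} = 0$
$- 122 \left(S{\left(-3 \right)} + v{\left(-3,3 \right)} 5\right) + 2 = - 122 \left(0 + \left(-4\right) \left(-3\right) 5\right) + 2 = - 122 \left(0 + 12 \cdot 5\right) + 2 = - 122 \left(0 + 60\right) + 2 = \left(-122\right) 60 + 2 = -7320 + 2 = -7318$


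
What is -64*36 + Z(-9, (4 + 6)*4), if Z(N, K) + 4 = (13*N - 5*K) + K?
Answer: -2585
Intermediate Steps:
Z(N, K) = -4 - 4*K + 13*N (Z(N, K) = -4 + ((13*N - 5*K) + K) = -4 + ((-5*K + 13*N) + K) = -4 + (-4*K + 13*N) = -4 - 4*K + 13*N)
-64*36 + Z(-9, (4 + 6)*4) = -64*36 + (-4 - 4*(4 + 6)*4 + 13*(-9)) = -2304 + (-4 - 40*4 - 117) = -2304 + (-4 - 4*40 - 117) = -2304 + (-4 - 160 - 117) = -2304 - 281 = -2585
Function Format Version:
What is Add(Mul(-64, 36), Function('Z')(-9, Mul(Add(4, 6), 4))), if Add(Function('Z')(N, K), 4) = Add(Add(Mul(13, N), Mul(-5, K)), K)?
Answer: -2585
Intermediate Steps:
Function('Z')(N, K) = Add(-4, Mul(-4, K), Mul(13, N)) (Function('Z')(N, K) = Add(-4, Add(Add(Mul(13, N), Mul(-5, K)), K)) = Add(-4, Add(Add(Mul(-5, K), Mul(13, N)), K)) = Add(-4, Add(Mul(-4, K), Mul(13, N))) = Add(-4, Mul(-4, K), Mul(13, N)))
Add(Mul(-64, 36), Function('Z')(-9, Mul(Add(4, 6), 4))) = Add(Mul(-64, 36), Add(-4, Mul(-4, Mul(Add(4, 6), 4)), Mul(13, -9))) = Add(-2304, Add(-4, Mul(-4, Mul(10, 4)), -117)) = Add(-2304, Add(-4, Mul(-4, 40), -117)) = Add(-2304, Add(-4, -160, -117)) = Add(-2304, -281) = -2585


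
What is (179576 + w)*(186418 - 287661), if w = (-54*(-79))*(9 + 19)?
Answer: -30274086832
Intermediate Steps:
w = 119448 (w = 4266*28 = 119448)
(179576 + w)*(186418 - 287661) = (179576 + 119448)*(186418 - 287661) = 299024*(-101243) = -30274086832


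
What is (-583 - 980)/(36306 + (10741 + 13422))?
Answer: -1563/60469 ≈ -0.025848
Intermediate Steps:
(-583 - 980)/(36306 + (10741 + 13422)) = -1563/(36306 + 24163) = -1563/60469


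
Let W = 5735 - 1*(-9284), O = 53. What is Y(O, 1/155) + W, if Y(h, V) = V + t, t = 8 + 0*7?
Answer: 2329186/155 ≈ 15027.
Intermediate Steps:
t = 8 (t = 8 + 0 = 8)
W = 15019 (W = 5735 + 9284 = 15019)
Y(h, V) = 8 + V (Y(h, V) = V + 8 = 8 + V)
Y(O, 1/155) + W = (8 + 1/155) + 15019 = 1241/155 + 15019 = 2329186/155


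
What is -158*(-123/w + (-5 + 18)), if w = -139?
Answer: -304940/139 ≈ -2193.8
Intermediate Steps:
-158*(-123/w + (-5 + 18)) = -158*(-123/(-139) + (-5 + 18)) = -158*(-123*(-1/139) + 13) = -158*(123/139 + 13) = -158*1930/139 = -304940/139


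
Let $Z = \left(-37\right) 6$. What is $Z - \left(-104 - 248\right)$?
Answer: $130$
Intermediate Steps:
$Z = -222$
$Z - \left(-104 - 248\right) = -222 - \left(-104 - 248\right) = -222 - -352 = -222 + 352 = 130$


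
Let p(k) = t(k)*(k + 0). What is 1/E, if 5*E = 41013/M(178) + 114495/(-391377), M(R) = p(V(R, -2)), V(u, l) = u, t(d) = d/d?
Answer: 116108510/5343721597 ≈ 0.021728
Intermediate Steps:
t(d) = 1
p(k) = k (p(k) = 1*(k + 0) = 1*k = k)
M(R) = R
E = 5343721597/116108510 (E = (41013/178 + 114495/(-391377))/5 = (41013*(1/178) + 114495*(-1/391377))/5 = (41013/178 - 38165/130459)/5 = (⅕)*(5343721597/23221702) = 5343721597/116108510 ≈ 46.023)
1/E = 1/(5343721597/116108510) = 116108510/5343721597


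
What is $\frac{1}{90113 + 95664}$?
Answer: $\frac{1}{185777} \approx 5.3828 \cdot 10^{-6}$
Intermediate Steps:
$\frac{1}{90113 + 95664} = \frac{1}{185777}$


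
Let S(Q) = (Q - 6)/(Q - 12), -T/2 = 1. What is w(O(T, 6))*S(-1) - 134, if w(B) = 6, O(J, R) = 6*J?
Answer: -1700/13 ≈ -130.77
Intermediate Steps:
T = -2 (T = -2*1 = -2)
S(Q) = (-6 + Q)/(-12 + Q)
w(O(T, 6))*S(-1) - 134 = 6*((-6 - 1)/(-12 - 1)) - 134 = 6*(-7/(-13)) - 134 = 6*(-1/13*(-7)) - 134 = 6*(7/13) - 134 = 42/13 - 134 = -1700/13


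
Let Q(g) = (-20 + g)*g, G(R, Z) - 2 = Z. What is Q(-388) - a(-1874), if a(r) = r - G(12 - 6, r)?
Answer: 158306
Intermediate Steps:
G(R, Z) = 2 + Z
Q(g) = g*(-20 + g)
a(r) = -2 (a(r) = r - (2 + r) = r + (-2 - r) = -2)
Q(-388) - a(-1874) = -388*(-20 - 388) - 1*(-2) = -388*(-408) + 2 = 158304 + 2 = 158306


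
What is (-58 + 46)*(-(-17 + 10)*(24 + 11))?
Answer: -2940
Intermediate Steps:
(-58 + 46)*(-(-17 + 10)*(24 + 11)) = -(-12)*(-7*35) = -(-12)*(-245) = -12*245 = -2940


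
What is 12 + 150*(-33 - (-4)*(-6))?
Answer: -8538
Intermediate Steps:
12 + 150*(-33 - (-4)*(-6)) = 12 + 150*(-33 - 1*24) = 12 + 150*(-33 - 24) = 12 + 150*(-57) = 12 - 8550 = -8538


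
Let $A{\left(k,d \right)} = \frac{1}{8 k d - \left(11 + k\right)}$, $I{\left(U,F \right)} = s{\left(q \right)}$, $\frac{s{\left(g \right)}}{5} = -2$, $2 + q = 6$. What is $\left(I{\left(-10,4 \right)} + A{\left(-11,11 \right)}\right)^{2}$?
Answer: $\frac{93721761}{937024} \approx 100.02$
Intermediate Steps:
$q = 4$ ($q = -2 + 6 = 4$)
$s{\left(g \right)} = -10$ ($s{\left(g \right)} = 5 \left(-2\right) = -10$)
$I{\left(U,F \right)} = -10$
$A{\left(k,d \right)} = \frac{1}{-11 - k + 8 d k}$ ($A{\left(k,d \right)} = \frac{1}{8 d k - \left(11 + k\right)} = \frac{1}{-11 - k + 8 d k}$)
$\left(I{\left(-10,4 \right)} + A{\left(-11,11 \right)}\right)^{2} = \left(-10 + \frac{1}{-11 - -11 + 8 \cdot 11 \left(-11\right)}\right)^{2} = \left(-10 + \frac{1}{-11 + 11 - 968}\right)^{2} = \left(-10 + \frac{1}{-968}\right)^{2} = \left(-10 - \frac{1}{968}\right)^{2} = \left(- \frac{9681}{968}\right)^{2} = \frac{93721761}{937024}$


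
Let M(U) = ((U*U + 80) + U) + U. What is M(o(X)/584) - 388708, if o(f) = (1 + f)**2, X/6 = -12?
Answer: -132512611599/341056 ≈ -3.8854e+5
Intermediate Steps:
X = -72 (X = 6*(-12) = -72)
M(U) = 80 + U**2 + 2*U (M(U) = ((U**2 + 80) + U) + U = ((80 + U**2) + U) + U = (80 + U + U**2) + U = 80 + U**2 + 2*U)
M(o(X)/584) - 388708 = (80 + ((1 - 72)**2/584)**2 + 2*((1 - 72)**2/584)) - 388708 = (80 + ((-71)**2*(1/584))**2 + 2*((-71)**2*(1/584))) - 388708 = (80 + (5041*(1/584))**2 + 2*(5041*(1/584))) - 388708 = (80 + (5041/584)**2 + 2*(5041/584)) - 388708 = (80 + 25411681/341056 + 5041/292) - 388708 = 58584049/341056 - 388708 = -132512611599/341056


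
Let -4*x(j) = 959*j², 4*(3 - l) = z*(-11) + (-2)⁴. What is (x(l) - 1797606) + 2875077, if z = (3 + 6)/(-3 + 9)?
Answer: 275233201/256 ≈ 1.0751e+6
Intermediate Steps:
z = 3/2 (z = 9/6 = 9*(⅙) = 3/2 ≈ 1.5000)
l = 25/8 (l = 3 - ((3/2)*(-11) + (-2)⁴)/4 = 3 - (-33/2 + 16)/4 = 3 - ¼*(-½) = 3 + ⅛ = 25/8 ≈ 3.1250)
x(j) = -959*j²/4
(x(l) - 1797606) + 2875077 = (-959*(25/8)²/4 - 1797606) + 2875077 = (-959/4*625/64 - 1797606) + 2875077 = (-599375/256 - 1797606) + 2875077 = -460786511/256 + 2875077 = 275233201/256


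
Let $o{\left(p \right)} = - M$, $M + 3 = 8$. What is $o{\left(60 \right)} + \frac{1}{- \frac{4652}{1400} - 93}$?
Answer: $- \frac{168915}{33713} \approx -5.0104$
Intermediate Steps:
$M = 5$ ($M = -3 + 8 = 5$)
$o{\left(p \right)} = -5$ ($o{\left(p \right)} = \left(-1\right) 5 = -5$)
$o{\left(60 \right)} + \frac{1}{- \frac{4652}{1400} - 93} = -5 + \frac{1}{- \frac{4652}{1400} - 93} = -5 + \frac{1}{\left(-4652\right) \frac{1}{1400} - 93} = -5 + \frac{1}{- \frac{1163}{350} - 93} = -5 + \frac{1}{- \frac{33713}{350}} = -5 - \frac{350}{33713} = - \frac{168915}{33713}$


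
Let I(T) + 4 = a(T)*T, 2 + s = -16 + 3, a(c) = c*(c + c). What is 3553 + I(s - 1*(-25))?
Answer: 5549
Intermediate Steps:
a(c) = 2*c² (a(c) = c*(2*c) = 2*c²)
s = -15 (s = -2 + (-16 + 3) = -2 - 13 = -15)
I(T) = -4 + 2*T³ (I(T) = -4 + (2*T²)*T = -4 + 2*T³)
3553 + I(s - 1*(-25)) = 3553 + (-4 + 2*(-15 - 1*(-25))³) = 3553 + (-4 + 2*(-15 + 25)³) = 3553 + (-4 + 2*10³) = 3553 + (-4 + 2*1000) = 3553 + (-4 + 2000) = 3553 + 1996 = 5549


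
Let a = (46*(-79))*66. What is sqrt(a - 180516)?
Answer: 2*I*sqrt(105090) ≈ 648.35*I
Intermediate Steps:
a = -239844 (a = -3634*66 = -239844)
sqrt(a - 180516) = sqrt(-239844 - 180516) = sqrt(-420360) = 2*I*sqrt(105090)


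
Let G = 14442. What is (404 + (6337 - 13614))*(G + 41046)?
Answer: -381369024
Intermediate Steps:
(404 + (6337 - 13614))*(G + 41046) = (404 + (6337 - 13614))*(14442 + 41046) = (404 - 7277)*55488 = -6873*55488 = -381369024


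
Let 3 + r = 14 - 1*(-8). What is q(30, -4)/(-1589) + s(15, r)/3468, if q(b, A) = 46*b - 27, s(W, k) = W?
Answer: -1556123/1836884 ≈ -0.84715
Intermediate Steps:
r = 19 (r = -3 + (14 - 1*(-8)) = -3 + (14 + 8) = -3 + 22 = 19)
q(b, A) = -27 + 46*b
q(30, -4)/(-1589) + s(15, r)/3468 = (-27 + 46*30)/(-1589) + 15/3468 = (-27 + 1380)*(-1/1589) + 15*(1/3468) = 1353*(-1/1589) + 5/1156 = -1353/1589 + 5/1156 = -1556123/1836884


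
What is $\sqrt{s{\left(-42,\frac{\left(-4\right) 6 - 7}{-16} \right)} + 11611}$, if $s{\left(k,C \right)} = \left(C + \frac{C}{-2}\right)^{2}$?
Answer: $\frac{125 \sqrt{761}}{32} \approx 107.76$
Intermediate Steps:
$s{\left(k,C \right)} = \frac{C^{2}}{4}$ ($s{\left(k,C \right)} = \left(C + C \left(- \frac{1}{2}\right)\right)^{2} = \left(C - \frac{C}{2}\right)^{2} = \left(\frac{C}{2}\right)^{2} = \frac{C^{2}}{4}$)
$\sqrt{s{\left(-42,\frac{\left(-4\right) 6 - 7}{-16} \right)} + 11611} = \sqrt{\frac{\left(\frac{\left(-4\right) 6 - 7}{-16}\right)^{2}}{4} + 11611} = \sqrt{\frac{\left(\left(-24 - 7\right) \left(- \frac{1}{16}\right)\right)^{2}}{4} + 11611} = \sqrt{\frac{\left(\left(-31\right) \left(- \frac{1}{16}\right)\right)^{2}}{4} + 11611} = \sqrt{\frac{\left(\frac{31}{16}\right)^{2}}{4} + 11611} = \sqrt{\frac{1}{4} \cdot \frac{961}{256} + 11611} = \sqrt{\frac{961}{1024} + 11611} = \sqrt{\frac{11890625}{1024}} = \frac{125 \sqrt{761}}{32}$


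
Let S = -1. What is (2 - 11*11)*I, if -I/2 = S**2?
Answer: 238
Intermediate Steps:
I = -2 (I = -2*(-1)**2 = -2*1 = -2)
(2 - 11*11)*I = (2 - 11*11)*(-2) = (2 - 121)*(-2) = -119*(-2) = 238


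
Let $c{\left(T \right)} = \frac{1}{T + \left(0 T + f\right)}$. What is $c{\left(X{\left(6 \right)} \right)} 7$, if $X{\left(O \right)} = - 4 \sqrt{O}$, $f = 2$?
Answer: $- \frac{7}{46} - \frac{7 \sqrt{6}}{23} \approx -0.89767$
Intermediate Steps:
$c{\left(T \right)} = \frac{1}{2 + T}$ ($c{\left(T \right)} = \frac{1}{T + \left(0 T + 2\right)} = \frac{1}{T + \left(0 + 2\right)} = \frac{1}{T + 2} = \frac{1}{2 + T}$)
$c{\left(X{\left(6 \right)} \right)} 7 = \frac{1}{2 - 4 \sqrt{6}} \cdot 7 = \frac{7}{2 - 4 \sqrt{6}}$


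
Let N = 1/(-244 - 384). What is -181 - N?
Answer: -113667/628 ≈ -181.00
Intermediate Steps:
N = -1/628 (N = 1/(-628) = -1/628 ≈ -0.0015924)
-181 - N = -181 - 1*(-1/628) = -181 + 1/628 = -113667/628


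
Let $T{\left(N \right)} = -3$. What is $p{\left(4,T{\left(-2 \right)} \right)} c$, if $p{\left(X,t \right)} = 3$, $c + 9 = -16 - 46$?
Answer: $-213$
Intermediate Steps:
$c = -71$ ($c = -9 - 62 = -71$)
$p{\left(4,T{\left(-2 \right)} \right)} c = 3 \left(-71\right) = -213$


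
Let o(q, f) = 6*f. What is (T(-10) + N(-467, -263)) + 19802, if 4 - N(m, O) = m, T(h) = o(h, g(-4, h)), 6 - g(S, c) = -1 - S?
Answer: 20291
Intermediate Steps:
g(S, c) = 7 + S (g(S, c) = 6 - (-1 - S) = 6 + (1 + S) = 7 + S)
T(h) = 18 (T(h) = 6*(7 - 4) = 6*3 = 18)
N(m, O) = 4 - m
(T(-10) + N(-467, -263)) + 19802 = (18 + (4 - 1*(-467))) + 19802 = (18 + (4 + 467)) + 19802 = (18 + 471) + 19802 = 489 + 19802 = 20291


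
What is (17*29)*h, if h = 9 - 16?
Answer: -3451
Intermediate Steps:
h = -7
(17*29)*h = (17*29)*(-7) = 493*(-7) = -3451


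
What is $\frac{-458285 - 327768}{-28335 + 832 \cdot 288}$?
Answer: $- \frac{786053}{211281} \approx -3.7204$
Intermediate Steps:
$\frac{-458285 - 327768}{-28335 + 832 \cdot 288} = - \frac{786053}{-28335 + 239616} = - \frac{786053}{211281}$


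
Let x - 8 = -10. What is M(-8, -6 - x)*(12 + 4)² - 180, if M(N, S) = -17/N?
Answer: 364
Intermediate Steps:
x = -2 (x = 8 - 10 = -2)
M(-8, -6 - x)*(12 + 4)² - 180 = (-17/(-8))*(12 + 4)² - 180 = -17*(-⅛)*16² - 180 = (17/8)*256 - 180 = 544 - 180 = 364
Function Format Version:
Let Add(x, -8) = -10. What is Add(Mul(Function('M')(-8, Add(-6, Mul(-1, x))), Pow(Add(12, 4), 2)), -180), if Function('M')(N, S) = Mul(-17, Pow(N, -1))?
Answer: 364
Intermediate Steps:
x = -2 (x = Add(8, -10) = -2)
Add(Mul(Function('M')(-8, Add(-6, Mul(-1, x))), Pow(Add(12, 4), 2)), -180) = Add(Mul(Mul(-17, Pow(-8, -1)), Pow(Add(12, 4), 2)), -180) = Add(Mul(Mul(-17, Rational(-1, 8)), Pow(16, 2)), -180) = Add(Mul(Rational(17, 8), 256), -180) = Add(544, -180) = 364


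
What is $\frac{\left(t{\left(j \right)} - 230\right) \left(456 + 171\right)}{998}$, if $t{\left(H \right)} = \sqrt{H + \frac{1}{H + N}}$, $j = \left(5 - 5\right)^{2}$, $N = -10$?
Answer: $- \frac{72105}{499} + \frac{627 i \sqrt{10}}{9980} \approx -144.5 + 0.19867 i$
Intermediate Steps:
$j = 0$ ($j = 0^{2} = 0$)
$t{\left(H \right)} = \sqrt{H + \frac{1}{-10 + H}}$ ($t{\left(H \right)} = \sqrt{H + \frac{1}{H - 10}} = \sqrt{H + \frac{1}{-10 + H}}$)
$\frac{\left(t{\left(j \right)} - 230\right) \left(456 + 171\right)}{998} = \frac{\left(\sqrt{\frac{1 + 0 \left(-10 + 0\right)}{-10 + 0}} - 230\right) \left(456 + 171\right)}{998} = \left(\sqrt{\frac{1 + 0 \left(-10\right)}{-10}} - 230\right) 627 \cdot \frac{1}{998} = \left(\sqrt{- \frac{1 + 0}{10}} - 230\right) 627 \cdot \frac{1}{998} = \left(\sqrt{\left(- \frac{1}{10}\right) 1} - 230\right) 627 \cdot \frac{1}{998} = \left(\sqrt{- \frac{1}{10}} - 230\right) 627 \cdot \frac{1}{998} = \left(\frac{i \sqrt{10}}{10} - 230\right) 627 \cdot \frac{1}{998} = \left(-230 + \frac{i \sqrt{10}}{10}\right) 627 \cdot \frac{1}{998} = \left(-144210 + \frac{627 i \sqrt{10}}{10}\right) \frac{1}{998} = - \frac{72105}{499} + \frac{627 i \sqrt{10}}{9980}$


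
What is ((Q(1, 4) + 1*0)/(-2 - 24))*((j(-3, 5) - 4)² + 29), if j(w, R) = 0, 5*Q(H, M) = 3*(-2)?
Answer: 27/13 ≈ 2.0769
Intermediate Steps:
Q(H, M) = -6/5 (Q(H, M) = (3*(-2))/5 = (⅕)*(-6) = -6/5)
((Q(1, 4) + 1*0)/(-2 - 24))*((j(-3, 5) - 4)² + 29) = ((-6/5 + 1*0)/(-2 - 24))*((0 - 4)² + 29) = ((-6/5 + 0)/(-26))*((-4)² + 29) = (-6/5*(-1/26))*(16 + 29) = (3/65)*45 = 27/13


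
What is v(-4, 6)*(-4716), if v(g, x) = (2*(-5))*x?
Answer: 282960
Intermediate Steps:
v(g, x) = -10*x
v(-4, 6)*(-4716) = -10*6*(-4716) = -60*(-4716) = 282960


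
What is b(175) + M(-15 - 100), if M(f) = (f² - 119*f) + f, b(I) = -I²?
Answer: -3830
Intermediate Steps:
M(f) = f² - 118*f
b(175) + M(-15 - 100) = -1*175² + (-15 - 100)*(-118 + (-15 - 100)) = -1*30625 - 115*(-118 - 115) = -30625 - 115*(-233) = -30625 + 26795 = -3830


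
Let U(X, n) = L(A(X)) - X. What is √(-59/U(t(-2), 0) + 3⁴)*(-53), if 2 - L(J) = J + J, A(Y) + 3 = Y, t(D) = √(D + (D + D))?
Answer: -53*√((589 - 243*I*√6)/(8 - 3*I*√6)) ≈ -465.21 + 11.093*I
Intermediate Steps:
t(D) = √3*√D (t(D) = √(D + 2*D) = √(3*D) = √3*√D)
A(Y) = -3 + Y
L(J) = 2 - 2*J (L(J) = 2 - (J + J) = 2 - 2*J)
U(X, n) = 8 - 3*X (U(X, n) = (2 - 2*(-3 + X)) - X = (2 + (6 - 2*X)) - X = (8 - 2*X) - X = 8 - 3*X)
√(-59/U(t(-2), 0) + 3⁴)*(-53) = √(-59/(8 - 3*√3*√(-2)) + 3⁴)*(-53) = √(-59/(8 - 3*√3*I*√2) + 81)*(-53) = √(-59/(8 - 3*I*√6) + 81)*(-53) = √(81 - 59/(8 - 3*I*√6))*(-53) = -53*√(81 - 59/(8 - 3*I*√6))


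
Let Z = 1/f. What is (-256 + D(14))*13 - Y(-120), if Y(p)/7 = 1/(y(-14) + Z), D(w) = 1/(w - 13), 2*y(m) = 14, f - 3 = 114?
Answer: -2719119/820 ≈ -3316.0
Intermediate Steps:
f = 117 (f = 3 + 114 = 117)
y(m) = 7 (y(m) = (1/2)*14 = 7)
Z = 1/117 ≈ 0.0085470
D(w) = 1/(-13 + w)
Y(p) = 819/820 (Y(p) = 7/(7 + 1/117) = 7/(820/117) = 7*(117/820) = 819/820)
(-256 + D(14))*13 - Y(-120) = (-256 + 1/(-13 + 14))*13 - 1*819/820 = (-256 + 1/1)*13 - 819/820 = (-256 + 1)*13 - 819/820 = -255*13 - 819/820 = -3315 - 819/820 = -2719119/820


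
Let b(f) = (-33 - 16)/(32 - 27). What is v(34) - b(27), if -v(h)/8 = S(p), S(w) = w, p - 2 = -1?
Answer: 9/5 ≈ 1.8000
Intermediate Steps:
p = 1 (p = 2 - 1 = 1)
b(f) = -49/5
v(h) = -8 (v(h) = -8*1 = -8)
v(34) - b(27) = -8 - 1*(-49/5) = -8 + 49/5 = 9/5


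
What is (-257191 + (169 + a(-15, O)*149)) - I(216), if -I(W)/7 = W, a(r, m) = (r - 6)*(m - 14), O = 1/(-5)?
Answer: -1055391/5 ≈ -2.1108e+5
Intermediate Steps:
O = -1/5 ≈ -0.20000
a(r, m) = (-14 + m)*(-6 + r) (a(r, m) = (-6 + r)*(-14 + m) = (-14 + m)*(-6 + r))
I(W) = -7*W
(-257191 + (169 + a(-15, O)*149)) - I(216) = (-257191 + (169 + (84 - 14*(-15) - 6*(-1/5) - 1/5*(-15))*149)) - (-7)*216 = (-257191 + (169 + (84 + 210 + 6/5 + 3)*149)) - 1*(-1512) = (-257191 + (169 + (1491/5)*149)) + 1512 = (-257191 + (169 + 222159/5)) + 1512 = (-257191 + 223004/5) + 1512 = -1062951/5 + 1512 = -1055391/5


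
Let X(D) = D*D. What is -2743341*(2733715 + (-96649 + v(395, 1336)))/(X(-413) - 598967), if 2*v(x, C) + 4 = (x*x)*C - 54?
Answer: 293158184443317/428398 ≈ 6.8431e+8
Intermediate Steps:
X(D) = D²
v(x, C) = -29 + C*x²/2 (v(x, C) = -2 + ((x*x)*C - 54)/2 = -2 + (x²*C - 54)/2 = -2 + (C*x² - 54)/2 = -2 + (-54 + C*x²)/2 = -2 + (-27 + C*x²/2) = -29 + C*x²/2)
-2743341*(2733715 + (-96649 + v(395, 1336)))/(X(-413) - 598967) = -2743341*(2733715 + (-96649 + (-29 + (½)*1336*395²)))/((-413)² - 598967) = -2743341*(2733715 + (-96649 + (-29 + (½)*1336*156025)))/(170569 - 598967) = -(-3617185638753/214199 - 2743341*(-29 + 104224700)/428398) = -2743341/((-428398/(2733715 + (-96649 + 104224671)))) = -2743341/((-428398/(2733715 + 104128022))) = -2743341/((-428398/106861737)) = -2743341/((-428398*1/106861737)) = -2743341/(-428398/106861737) = -2743341*(-106861737/428398) = 293158184443317/428398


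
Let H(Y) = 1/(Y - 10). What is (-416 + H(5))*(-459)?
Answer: 955179/5 ≈ 1.9104e+5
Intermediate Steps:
H(Y) = 1/(-10 + Y)
(-416 + H(5))*(-459) = (-416 + 1/(-10 + 5))*(-459) = (-416 + 1/(-5))*(-459) = (-416 - ⅕)*(-459) = -2081/5*(-459) = 955179/5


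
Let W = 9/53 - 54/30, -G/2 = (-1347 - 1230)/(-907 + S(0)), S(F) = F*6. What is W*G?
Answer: 2226528/240355 ≈ 9.2635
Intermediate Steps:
S(F) = 6*F
G = -5154/907 (G = -2*(-1347 - 1230)/(-907 + 6*0) = -(-5154)/(-907 + 0) = -(-5154)/(-907) = -(-5154)*(-1)/907 = -2*2577/907 = -5154/907 ≈ -5.6825)
W = -432/265 (W = 9*(1/53) - 54*1/30 = 9/53 - 9/5 = -432/265 ≈ -1.6302)
W*G = -432/265*(-5154/907) = 2226528/240355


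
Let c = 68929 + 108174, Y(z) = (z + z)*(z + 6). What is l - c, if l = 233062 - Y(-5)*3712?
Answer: 93079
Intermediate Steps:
Y(z) = 2*z*(6 + z) (Y(z) = (2*z)*(6 + z) = 2*z*(6 + z))
c = 177103
l = 270182 (l = 233062 - 2*(-5)*(6 - 5)*3712 = 233062 - 2*(-5)*1*3712 = 233062 - (-10)*3712 = 233062 - 1*(-37120) = 233062 + 37120 = 270182)
l - c = 270182 - 1*177103 = 270182 - 177103 = 93079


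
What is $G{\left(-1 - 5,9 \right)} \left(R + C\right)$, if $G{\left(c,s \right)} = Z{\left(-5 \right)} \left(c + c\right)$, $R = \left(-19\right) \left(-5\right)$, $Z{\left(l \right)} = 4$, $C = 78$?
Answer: $-8304$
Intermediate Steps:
$R = 95$
$G{\left(c,s \right)} = 8 c$ ($G{\left(c,s \right)} = 4 \left(c + c\right) = 4 \cdot 2 c = 8 c$)
$G{\left(-1 - 5,9 \right)} \left(R + C\right) = 8 \left(-1 - 5\right) \left(95 + 78\right) = 8 \left(-1 - 5\right) 173 = 8 \left(-6\right) 173 = \left(-48\right) 173 = -8304$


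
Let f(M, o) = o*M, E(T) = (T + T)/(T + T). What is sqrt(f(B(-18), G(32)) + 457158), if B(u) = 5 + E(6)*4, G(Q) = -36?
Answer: sqrt(456834) ≈ 675.89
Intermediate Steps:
E(T) = 1 (E(T) = (2*T)/((2*T)) = (2*T)*(1/(2*T)) = 1)
B(u) = 9 (B(u) = 5 + 1*4 = 5 + 4 = 9)
f(M, o) = M*o
sqrt(f(B(-18), G(32)) + 457158) = sqrt(9*(-36) + 457158) = sqrt(-324 + 457158) = sqrt(456834)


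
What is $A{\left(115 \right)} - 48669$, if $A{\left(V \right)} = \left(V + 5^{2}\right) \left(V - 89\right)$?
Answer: $-45029$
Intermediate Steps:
$A{\left(V \right)} = \left(-89 + V\right) \left(25 + V\right)$ ($A{\left(V \right)} = \left(V + 25\right) \left(-89 + V\right) = \left(25 + V\right) \left(-89 + V\right) = \left(-89 + V\right) \left(25 + V\right)$)
$A{\left(115 \right)} - 48669 = \left(-2225 + 115^{2} - 7360\right) - 48669 = \left(-2225 + 13225 - 7360\right) - 48669 = 3640 - 48669 = -45029$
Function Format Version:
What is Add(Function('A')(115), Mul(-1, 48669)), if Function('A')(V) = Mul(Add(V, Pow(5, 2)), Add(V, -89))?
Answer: -45029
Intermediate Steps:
Function('A')(V) = Mul(Add(-89, V), Add(25, V)) (Function('A')(V) = Mul(Add(V, 25), Add(-89, V)) = Mul(Add(25, V), Add(-89, V)) = Mul(Add(-89, V), Add(25, V)))
Add(Function('A')(115), Mul(-1, 48669)) = Add(Add(-2225, Pow(115, 2), Mul(-64, 115)), Mul(-1, 48669)) = Add(Add(-2225, 13225, -7360), -48669) = Add(3640, -48669) = -45029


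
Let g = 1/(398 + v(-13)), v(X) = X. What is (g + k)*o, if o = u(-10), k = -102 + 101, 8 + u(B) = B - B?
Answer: 3072/385 ≈ 7.9792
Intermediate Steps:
u(B) = -8 (u(B) = -8 + (B - B) = -8 + 0 = -8)
g = 1/385 (g = 1/(398 - 13) = 1/385 ≈ 0.0025974)
k = -1
o = -8
(g + k)*o = (1/385 - 1)*(-8) = -384/385*(-8) = 3072/385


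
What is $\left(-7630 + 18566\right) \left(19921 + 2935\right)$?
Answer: $249953216$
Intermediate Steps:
$\left(-7630 + 18566\right) \left(19921 + 2935\right) = 10936 \cdot 22856 = 249953216$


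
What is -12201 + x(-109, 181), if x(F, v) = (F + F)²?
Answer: 35323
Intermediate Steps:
x(F, v) = 4*F² (x(F, v) = (2*F)² = 4*F²)
-12201 + x(-109, 181) = -12201 + 4*(-109)² = -12201 + 4*11881 = -12201 + 47524 = 35323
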